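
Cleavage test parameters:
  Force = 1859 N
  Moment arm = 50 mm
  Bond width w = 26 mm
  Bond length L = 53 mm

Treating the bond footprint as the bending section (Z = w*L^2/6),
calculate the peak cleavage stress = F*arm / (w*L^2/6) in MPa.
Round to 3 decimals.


M = 1859 * 50 = 92950 N*mm
Z = 26 * 53^2 / 6 = 73034 / 6 mm^3
sigma = M / Z = 6 * 92950 / 73034 = 557700 / 73034
= 7.636 MPa

7.636


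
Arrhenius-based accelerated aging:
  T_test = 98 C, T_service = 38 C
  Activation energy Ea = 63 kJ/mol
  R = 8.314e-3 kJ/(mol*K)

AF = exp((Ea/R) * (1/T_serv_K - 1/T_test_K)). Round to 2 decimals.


T_test_K = 371.15, T_serv_K = 311.15
AF = exp((63/8.314e-3) * (1/311.15 - 1/371.15))
= 51.26

51.26


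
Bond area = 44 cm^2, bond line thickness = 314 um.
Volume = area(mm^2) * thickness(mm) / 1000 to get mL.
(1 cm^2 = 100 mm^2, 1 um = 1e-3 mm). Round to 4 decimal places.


area_mm2 = 44 * 100 = 4400
blt_mm = 314 * 1e-3 = 0.314
vol_mm3 = 4400 * 0.314 = 1381.6
vol_mL = 1381.6 / 1000 = 1.3816 mL

1.3816


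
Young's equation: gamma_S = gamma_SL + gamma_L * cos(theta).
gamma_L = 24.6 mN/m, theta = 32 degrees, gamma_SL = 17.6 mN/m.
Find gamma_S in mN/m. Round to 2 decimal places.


cos(32 deg) = 0.848048
gamma_S = 17.6 + 24.6 * 0.848048
= 38.46 mN/m

38.46


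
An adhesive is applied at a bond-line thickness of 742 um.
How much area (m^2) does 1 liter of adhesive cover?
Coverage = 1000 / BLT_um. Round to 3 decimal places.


Coverage = 1000 / 742 = 1.348 m^2

1.348


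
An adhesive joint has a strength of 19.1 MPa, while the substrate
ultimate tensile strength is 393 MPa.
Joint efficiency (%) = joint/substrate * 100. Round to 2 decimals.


Efficiency = 19.1 / 393 * 100
= 4.86%

4.86


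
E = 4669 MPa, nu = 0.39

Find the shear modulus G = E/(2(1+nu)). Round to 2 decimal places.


G = 4669 / (2 * 1.39)
= 1679.50 MPa

1679.50


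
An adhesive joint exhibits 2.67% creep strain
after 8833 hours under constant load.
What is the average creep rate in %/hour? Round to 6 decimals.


Creep rate = strain / time
= 2.67 / 8833
= 0.000302 %/h

0.000302


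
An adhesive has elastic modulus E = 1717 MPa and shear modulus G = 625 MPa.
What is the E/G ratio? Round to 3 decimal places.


E/G = 1717 / 625 = 2.747

2.747


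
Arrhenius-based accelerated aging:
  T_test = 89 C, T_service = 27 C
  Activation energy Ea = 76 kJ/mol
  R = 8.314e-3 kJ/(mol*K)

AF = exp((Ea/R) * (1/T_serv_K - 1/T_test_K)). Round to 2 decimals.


T_test_K = 362.15, T_serv_K = 300.15
AF = exp((76/8.314e-3) * (1/300.15 - 1/362.15))
= 183.82

183.82


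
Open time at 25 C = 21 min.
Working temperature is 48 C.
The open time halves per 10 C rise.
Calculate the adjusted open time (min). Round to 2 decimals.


factor = 2^((48 - 25) / 10) = 4.9246
ot = 21 / 4.9246 = 4.26 min

4.26


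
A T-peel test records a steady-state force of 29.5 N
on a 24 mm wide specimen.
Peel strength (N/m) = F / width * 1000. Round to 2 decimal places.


Peel strength = 29.5 / 24 * 1000
= 1229.17 N/m

1229.17


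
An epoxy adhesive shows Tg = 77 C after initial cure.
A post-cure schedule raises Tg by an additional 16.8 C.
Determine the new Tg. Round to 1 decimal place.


New Tg = 77 + 16.8
= 93.8 C

93.8


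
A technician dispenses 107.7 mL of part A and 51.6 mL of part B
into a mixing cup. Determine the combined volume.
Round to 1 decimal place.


Combined volume = 107.7 + 51.6
= 159.3 mL

159.3


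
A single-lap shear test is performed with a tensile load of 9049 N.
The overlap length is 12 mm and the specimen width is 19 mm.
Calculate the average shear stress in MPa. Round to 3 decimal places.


Shear stress = F / (overlap * width)
= 9049 / (12 * 19)
= 9049 / 228
= 39.689 MPa

39.689


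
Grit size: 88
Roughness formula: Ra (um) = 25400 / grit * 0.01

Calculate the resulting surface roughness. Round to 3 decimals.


Ra = 25400 / 88 * 0.01
= 2.886 um

2.886


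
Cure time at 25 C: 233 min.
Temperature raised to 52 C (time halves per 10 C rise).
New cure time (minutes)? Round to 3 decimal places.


Acceleration factor = 2^(27/10) = 6.4980
New time = 233 / 6.4980 = 35.857 min

35.857


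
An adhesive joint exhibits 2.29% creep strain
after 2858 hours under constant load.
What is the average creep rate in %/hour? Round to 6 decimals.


Creep rate = strain / time
= 2.29 / 2858
= 0.000801 %/h

0.000801


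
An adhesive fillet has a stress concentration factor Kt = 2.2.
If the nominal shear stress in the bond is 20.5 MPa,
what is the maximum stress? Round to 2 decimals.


Max stress = 20.5 * 2.2 = 45.10 MPa

45.10


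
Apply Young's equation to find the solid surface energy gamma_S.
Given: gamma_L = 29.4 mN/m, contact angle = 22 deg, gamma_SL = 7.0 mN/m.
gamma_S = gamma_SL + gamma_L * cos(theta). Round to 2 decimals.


theta_rad = 22 * pi/180 = 0.383972
gamma_S = 7.0 + 29.4 * cos(0.383972)
= 34.26 mN/m

34.26


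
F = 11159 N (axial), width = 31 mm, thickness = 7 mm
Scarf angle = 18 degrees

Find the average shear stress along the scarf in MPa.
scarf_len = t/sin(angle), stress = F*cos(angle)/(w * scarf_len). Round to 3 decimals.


scarf_len = 7/sin(18 deg) = 22.6525
cos(18 deg) = 0.951057
stress = 11159*0.951057/(31*22.6525) = 15.113 MPa

15.113


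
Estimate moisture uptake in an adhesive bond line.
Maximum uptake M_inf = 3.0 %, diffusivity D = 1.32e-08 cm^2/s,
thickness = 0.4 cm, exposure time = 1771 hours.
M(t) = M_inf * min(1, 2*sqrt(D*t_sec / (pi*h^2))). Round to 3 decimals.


Convert time: 1771 h = 6375600 s
ratio = min(1, 2*sqrt(1.32e-08*6375600/(pi*0.4^2)))
= 0.818357
M(t) = 3.0 * 0.818357 = 2.455%

2.455


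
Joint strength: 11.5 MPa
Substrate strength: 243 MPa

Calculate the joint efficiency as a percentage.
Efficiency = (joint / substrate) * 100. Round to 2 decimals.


Efficiency = (11.5 / 243) * 100 = 4.73%

4.73


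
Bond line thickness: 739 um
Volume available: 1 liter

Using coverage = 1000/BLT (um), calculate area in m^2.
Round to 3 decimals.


1 L = 1e6 mm^3, thickness = 739 um = 0.739 mm
Area = 1e6 / 0.739 mm^2 = (1e6 / 0.739) / 1e6 m^2 = 1000 / 739 m^2
= 1.353 m^2

1.353


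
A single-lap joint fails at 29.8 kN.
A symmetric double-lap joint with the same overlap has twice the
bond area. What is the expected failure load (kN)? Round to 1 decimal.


Double-lap load = 2 * 29.8 = 59.6 kN

59.6


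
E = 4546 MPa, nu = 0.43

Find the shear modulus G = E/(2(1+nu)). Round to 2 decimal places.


G = 4546 / (2 * 1.43)
= 1589.51 MPa

1589.51


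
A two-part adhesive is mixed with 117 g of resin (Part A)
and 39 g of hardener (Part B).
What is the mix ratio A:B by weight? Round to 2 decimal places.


Mix ratio = mass_A / mass_B
= 117 / 39
= 3.00

3.00


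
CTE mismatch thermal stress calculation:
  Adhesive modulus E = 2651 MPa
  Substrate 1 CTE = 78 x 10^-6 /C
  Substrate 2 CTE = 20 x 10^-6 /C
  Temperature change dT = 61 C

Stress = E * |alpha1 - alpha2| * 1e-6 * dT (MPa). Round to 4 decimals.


delta_alpha = |78 - 20| = 58 x 10^-6/C
Stress = 2651 * 58e-6 * 61
= 9.3792 MPa

9.3792


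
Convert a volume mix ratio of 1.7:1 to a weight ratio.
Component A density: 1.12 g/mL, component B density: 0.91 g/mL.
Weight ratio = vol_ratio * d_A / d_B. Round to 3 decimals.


= 1.7 * 1.12 / 0.91 = 2.092

2.092


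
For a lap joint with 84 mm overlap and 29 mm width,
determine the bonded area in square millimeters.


Area = 84 * 29 = 2436 mm^2

2436


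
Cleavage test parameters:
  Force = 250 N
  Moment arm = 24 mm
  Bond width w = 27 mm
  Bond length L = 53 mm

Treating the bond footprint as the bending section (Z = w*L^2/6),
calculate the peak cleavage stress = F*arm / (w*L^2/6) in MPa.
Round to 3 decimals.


M = 250 * 24 = 6000 N*mm
Z = 27 * 53^2 / 6 = 75843 / 6 mm^3
sigma = M / Z = 6 * 6000 / 75843 = 36000 / 75843
= 0.475 MPa

0.475


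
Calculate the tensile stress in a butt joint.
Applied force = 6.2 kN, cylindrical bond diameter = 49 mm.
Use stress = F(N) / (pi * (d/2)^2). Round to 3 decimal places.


A = pi * 24.5^2 = 1885.7410 mm^2
sigma = 6200.0 / 1885.7410 = 3.288 MPa

3.288


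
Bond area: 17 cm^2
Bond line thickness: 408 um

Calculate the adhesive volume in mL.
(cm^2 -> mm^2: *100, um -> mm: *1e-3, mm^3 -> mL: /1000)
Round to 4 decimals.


V = 17*100 * 408*1e-3 / 1000
= 0.6936 mL

0.6936


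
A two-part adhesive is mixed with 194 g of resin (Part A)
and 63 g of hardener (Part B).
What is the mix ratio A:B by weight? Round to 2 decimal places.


Mix ratio = mass_A / mass_B
= 194 / 63
= 3.08

3.08


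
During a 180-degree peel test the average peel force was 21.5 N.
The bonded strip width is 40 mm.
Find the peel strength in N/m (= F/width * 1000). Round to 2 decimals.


Peel strength = F/width * 1000
= 21.5 / 40 * 1000
= 537.50 N/m

537.50


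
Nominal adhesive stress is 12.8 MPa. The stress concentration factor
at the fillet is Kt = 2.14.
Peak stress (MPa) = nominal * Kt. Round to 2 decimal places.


Peak = 12.8 * 2.14 = 27.39 MPa

27.39


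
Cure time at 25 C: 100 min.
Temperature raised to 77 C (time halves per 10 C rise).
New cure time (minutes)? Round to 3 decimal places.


Acceleration factor = 2^(52/10) = 36.7583
New time = 100 / 36.7583 = 2.720 min

2.720


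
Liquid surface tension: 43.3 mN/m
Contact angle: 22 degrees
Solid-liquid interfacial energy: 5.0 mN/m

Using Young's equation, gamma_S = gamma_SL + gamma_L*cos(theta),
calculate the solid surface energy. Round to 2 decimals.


gamma_S = 5.0 + 43.3 * cos(22)
= 45.15 mN/m

45.15


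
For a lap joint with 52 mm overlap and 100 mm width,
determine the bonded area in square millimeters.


Area = 52 * 100 = 5200 mm^2

5200


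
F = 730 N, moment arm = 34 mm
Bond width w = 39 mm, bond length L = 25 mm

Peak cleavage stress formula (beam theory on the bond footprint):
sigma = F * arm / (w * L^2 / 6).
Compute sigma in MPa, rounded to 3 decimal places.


sigma = (730 * 34) / (39 * 625 / 6)
= 24820 * 6 / 24375
= 148920 / 24375
= 6.110 MPa

6.110


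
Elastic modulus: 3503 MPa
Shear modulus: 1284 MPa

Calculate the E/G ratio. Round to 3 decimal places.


E / G = 3503 / 1284 = 2.728

2.728


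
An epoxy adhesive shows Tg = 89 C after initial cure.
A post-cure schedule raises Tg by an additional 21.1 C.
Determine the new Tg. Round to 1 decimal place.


New Tg = 89 + 21.1
= 110.1 C

110.1


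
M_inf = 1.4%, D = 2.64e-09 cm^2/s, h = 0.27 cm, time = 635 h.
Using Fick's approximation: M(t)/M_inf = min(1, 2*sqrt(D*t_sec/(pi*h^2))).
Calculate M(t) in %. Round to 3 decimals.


t = 2286000 s
ratio = min(1, 2*sqrt(2.64e-09*2286000/(pi*0.0729)))
= 0.324662
M(t) = 1.4 * 0.324662 = 0.455%

0.455


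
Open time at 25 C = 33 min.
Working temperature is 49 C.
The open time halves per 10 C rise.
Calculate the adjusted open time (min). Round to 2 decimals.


factor = 2^((49 - 25) / 10) = 5.2780
ot = 33 / 5.2780 = 6.25 min

6.25


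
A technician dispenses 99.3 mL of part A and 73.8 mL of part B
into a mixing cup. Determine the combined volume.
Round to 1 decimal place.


Combined volume = 99.3 + 73.8
= 173.1 mL

173.1


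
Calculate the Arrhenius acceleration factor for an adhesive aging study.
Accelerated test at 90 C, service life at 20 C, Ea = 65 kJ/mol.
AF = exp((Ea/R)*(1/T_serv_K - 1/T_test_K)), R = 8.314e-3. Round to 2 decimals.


T_test = 363.15 K, T_serv = 293.15 K
Ea/R = 65 / 0.008314 = 7818.14
AF = exp(7818.14 * (1/293.15 - 1/363.15))
= 170.84

170.84


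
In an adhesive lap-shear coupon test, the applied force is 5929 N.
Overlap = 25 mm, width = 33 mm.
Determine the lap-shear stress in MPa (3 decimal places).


stress = F / (overlap * width)
= 5929 / (25 * 33)
= 7.187 MPa

7.187


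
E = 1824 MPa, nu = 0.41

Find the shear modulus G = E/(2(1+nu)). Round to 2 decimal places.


G = 1824 / (2 * 1.41)
= 646.81 MPa

646.81


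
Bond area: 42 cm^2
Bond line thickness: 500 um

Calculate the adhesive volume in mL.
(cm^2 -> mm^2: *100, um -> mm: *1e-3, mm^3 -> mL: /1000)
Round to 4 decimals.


V = 42*100 * 500*1e-3 / 1000
= 2.1000 mL

2.1000


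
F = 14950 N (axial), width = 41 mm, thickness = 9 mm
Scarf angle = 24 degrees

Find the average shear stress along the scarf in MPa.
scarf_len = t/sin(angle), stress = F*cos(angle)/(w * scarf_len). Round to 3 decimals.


scarf_len = 9/sin(24 deg) = 22.1273
cos(24 deg) = 0.913545
stress = 14950*0.913545/(41*22.1273) = 15.054 MPa

15.054


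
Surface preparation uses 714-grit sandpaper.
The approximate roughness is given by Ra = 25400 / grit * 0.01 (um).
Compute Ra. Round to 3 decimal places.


Ra = 25400 / 714 * 0.01
= 254 / 714
= 0.356 um

0.356


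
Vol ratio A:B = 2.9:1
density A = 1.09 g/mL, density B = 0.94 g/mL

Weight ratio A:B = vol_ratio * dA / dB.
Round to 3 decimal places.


Weight ratio = 2.9 * 1.09 / 0.94
= 3.363

3.363


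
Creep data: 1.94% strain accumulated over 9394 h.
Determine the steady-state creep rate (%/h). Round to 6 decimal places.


Rate = 1.94 / 9394 = 0.000207 %/h

0.000207


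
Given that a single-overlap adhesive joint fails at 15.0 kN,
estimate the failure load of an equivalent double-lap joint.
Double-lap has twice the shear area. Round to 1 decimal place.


Double-lap factor = 2
Expected load = 15.0 * 2 = 30.0 kN

30.0


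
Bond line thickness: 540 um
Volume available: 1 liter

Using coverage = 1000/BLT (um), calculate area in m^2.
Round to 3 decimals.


1 L = 1e6 mm^3, thickness = 540 um = 0.54 mm
Area = 1e6 / 0.54 mm^2 = (1e6 / 0.54) / 1e6 m^2 = 1000 / 540 m^2
= 1.852 m^2

1.852


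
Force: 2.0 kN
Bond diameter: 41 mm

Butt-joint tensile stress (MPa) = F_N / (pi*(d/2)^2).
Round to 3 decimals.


F_N = 2.0 * 1000 = 2000.0 N
A = pi*(20.5)^2 = 1320.2543 mm^2
stress = 2000.0 / 1320.2543 = 1.515 MPa

1.515


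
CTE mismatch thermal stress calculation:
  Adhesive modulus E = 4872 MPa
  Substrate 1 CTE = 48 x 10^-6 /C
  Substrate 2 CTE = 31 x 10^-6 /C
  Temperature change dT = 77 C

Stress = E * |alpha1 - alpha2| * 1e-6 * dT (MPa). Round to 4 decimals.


delta_alpha = |48 - 31| = 17 x 10^-6/C
Stress = 4872 * 17e-6 * 77
= 6.3774 MPa

6.3774


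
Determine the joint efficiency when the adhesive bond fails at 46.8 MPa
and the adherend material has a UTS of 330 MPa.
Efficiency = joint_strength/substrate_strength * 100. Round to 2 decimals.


Joint efficiency = 46.8 / 330 * 100
= 14.18%

14.18


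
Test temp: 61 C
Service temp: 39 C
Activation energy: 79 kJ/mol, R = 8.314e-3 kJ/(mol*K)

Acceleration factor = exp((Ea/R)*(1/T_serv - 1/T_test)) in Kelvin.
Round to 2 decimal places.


AF = exp((79/0.008314)*(1/312.15 - 1/334.15))
= 7.42

7.42


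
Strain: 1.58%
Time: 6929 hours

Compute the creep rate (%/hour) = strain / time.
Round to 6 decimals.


Creep rate = 1.58 / 6929
= 0.000228 %/h

0.000228


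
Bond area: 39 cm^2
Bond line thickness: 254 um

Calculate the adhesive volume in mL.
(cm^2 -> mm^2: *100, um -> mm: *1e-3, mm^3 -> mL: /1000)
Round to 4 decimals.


V = 39*100 * 254*1e-3 / 1000
= 0.9906 mL

0.9906


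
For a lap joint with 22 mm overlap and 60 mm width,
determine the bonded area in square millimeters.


Area = 22 * 60 = 1320 mm^2

1320


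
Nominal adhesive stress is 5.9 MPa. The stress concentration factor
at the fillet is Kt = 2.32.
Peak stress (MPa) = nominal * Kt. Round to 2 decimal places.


Peak = 5.9 * 2.32 = 13.69 MPa

13.69


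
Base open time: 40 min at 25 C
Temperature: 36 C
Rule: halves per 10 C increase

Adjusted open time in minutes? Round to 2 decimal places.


Acceleration = 2^((36-25)/10) = 2.1435
Open time = 40 / 2.1435 = 18.66 min

18.66


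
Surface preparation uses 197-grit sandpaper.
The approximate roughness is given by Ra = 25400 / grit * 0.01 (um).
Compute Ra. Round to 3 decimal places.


Ra = 25400 / 197 * 0.01
= 254 / 197
= 1.289 um

1.289


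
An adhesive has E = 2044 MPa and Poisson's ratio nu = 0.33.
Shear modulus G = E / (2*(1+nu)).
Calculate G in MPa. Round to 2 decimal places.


G = 2044 / (2*(1+0.33))
= 2044 / 2.66
= 768.42 MPa

768.42


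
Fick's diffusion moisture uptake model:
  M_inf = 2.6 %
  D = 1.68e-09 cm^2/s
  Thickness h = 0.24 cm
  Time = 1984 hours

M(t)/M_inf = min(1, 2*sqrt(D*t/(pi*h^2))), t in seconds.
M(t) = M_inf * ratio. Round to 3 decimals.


t_sec = 1984 * 3600 = 7142400
ratio = 2*sqrt(1.68e-09*7142400/(pi*0.24^2))
= min(1, 0.515016)
= 0.515016
M(t) = 2.6 * 0.515016 = 1.339 %

1.339


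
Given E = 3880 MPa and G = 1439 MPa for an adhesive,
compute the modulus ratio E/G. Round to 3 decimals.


E/G ratio = 3880 / 1439 = 2.696

2.696


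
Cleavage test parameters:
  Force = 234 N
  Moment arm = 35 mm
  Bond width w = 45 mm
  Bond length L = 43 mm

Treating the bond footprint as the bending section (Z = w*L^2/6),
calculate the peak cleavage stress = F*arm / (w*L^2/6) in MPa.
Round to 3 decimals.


M = 234 * 35 = 8190 N*mm
Z = 45 * 43^2 / 6 = 83205 / 6 mm^3
sigma = M / Z = 6 * 8190 / 83205 = 49140 / 83205
= 0.591 MPa

0.591


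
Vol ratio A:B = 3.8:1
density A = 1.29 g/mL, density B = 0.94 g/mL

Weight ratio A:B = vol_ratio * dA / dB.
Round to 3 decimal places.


Weight ratio = 3.8 * 1.29 / 0.94
= 5.215

5.215


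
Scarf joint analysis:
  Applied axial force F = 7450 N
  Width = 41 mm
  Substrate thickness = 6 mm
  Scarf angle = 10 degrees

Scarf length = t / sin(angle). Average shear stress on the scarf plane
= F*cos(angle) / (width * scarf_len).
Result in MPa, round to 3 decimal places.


Scarf length = 6 / sin(10 deg) = 34.5526 mm
cos(10 deg) = 0.984808
Shear = 7450 * 0.984808 / (41 * 34.5526)
= 5.179 MPa

5.179


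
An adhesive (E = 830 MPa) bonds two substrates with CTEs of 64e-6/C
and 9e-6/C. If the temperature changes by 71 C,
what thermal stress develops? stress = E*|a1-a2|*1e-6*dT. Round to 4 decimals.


Stress = 830 * |64 - 9| * 1e-6 * 71
= 3.2412 MPa

3.2412


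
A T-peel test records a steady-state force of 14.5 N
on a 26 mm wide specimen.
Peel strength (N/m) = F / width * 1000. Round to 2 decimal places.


Peel strength = 14.5 / 26 * 1000
= 557.69 N/m

557.69


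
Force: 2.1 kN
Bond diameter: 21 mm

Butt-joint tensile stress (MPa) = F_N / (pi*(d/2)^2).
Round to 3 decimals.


F_N = 2.1 * 1000 = 2100.0 N
A = pi*(10.5)^2 = 346.3606 mm^2
stress = 2100.0 / 346.3606 = 6.063 MPa

6.063


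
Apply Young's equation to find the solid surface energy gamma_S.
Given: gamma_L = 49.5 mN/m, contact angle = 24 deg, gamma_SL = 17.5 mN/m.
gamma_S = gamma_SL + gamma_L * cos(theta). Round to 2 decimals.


theta_rad = 24 * pi/180 = 0.418879
gamma_S = 17.5 + 49.5 * cos(0.418879)
= 62.72 mN/m

62.72


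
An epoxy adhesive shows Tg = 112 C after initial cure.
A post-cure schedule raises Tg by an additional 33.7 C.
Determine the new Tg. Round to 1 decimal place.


New Tg = 112 + 33.7
= 145.7 C

145.7


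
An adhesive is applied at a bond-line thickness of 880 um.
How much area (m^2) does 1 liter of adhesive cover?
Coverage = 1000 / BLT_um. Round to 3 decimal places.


Coverage = 1000 / 880 = 1.136 m^2

1.136


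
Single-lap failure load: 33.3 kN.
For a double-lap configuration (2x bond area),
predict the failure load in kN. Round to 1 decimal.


Failure load = 33.3 * 2 = 66.6 kN

66.6


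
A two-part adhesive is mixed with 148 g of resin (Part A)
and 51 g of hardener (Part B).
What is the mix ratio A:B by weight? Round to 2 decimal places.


Mix ratio = mass_A / mass_B
= 148 / 51
= 2.90

2.90


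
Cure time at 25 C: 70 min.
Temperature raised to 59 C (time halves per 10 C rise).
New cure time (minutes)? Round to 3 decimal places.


Acceleration factor = 2^(34/10) = 10.5561
New time = 70 / 10.5561 = 6.631 min

6.631


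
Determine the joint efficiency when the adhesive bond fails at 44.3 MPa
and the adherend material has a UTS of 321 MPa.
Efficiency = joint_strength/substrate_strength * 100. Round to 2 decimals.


Joint efficiency = 44.3 / 321 * 100
= 13.80%

13.80


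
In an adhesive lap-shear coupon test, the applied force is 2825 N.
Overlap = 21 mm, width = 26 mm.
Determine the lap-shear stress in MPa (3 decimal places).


stress = F / (overlap * width)
= 2825 / (21 * 26)
= 5.174 MPa

5.174


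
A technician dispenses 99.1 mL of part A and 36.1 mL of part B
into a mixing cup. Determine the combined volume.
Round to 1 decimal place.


Combined volume = 99.1 + 36.1
= 135.2 mL

135.2


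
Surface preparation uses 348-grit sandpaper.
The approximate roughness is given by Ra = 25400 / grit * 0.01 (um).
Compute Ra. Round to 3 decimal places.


Ra = 25400 / 348 * 0.01
= 254 / 348
= 0.730 um

0.730


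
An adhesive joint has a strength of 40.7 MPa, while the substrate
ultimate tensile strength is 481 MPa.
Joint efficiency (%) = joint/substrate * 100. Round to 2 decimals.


Efficiency = 40.7 / 481 * 100
= 8.46%

8.46


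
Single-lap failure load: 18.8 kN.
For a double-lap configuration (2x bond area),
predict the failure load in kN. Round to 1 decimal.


Failure load = 18.8 * 2 = 37.6 kN

37.6


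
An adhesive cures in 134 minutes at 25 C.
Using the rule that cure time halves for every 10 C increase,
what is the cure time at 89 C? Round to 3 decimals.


Factor = 2^((89 - 25) / 10) = 84.4485
Cure time = 134 / 84.4485
= 1.587 minutes

1.587


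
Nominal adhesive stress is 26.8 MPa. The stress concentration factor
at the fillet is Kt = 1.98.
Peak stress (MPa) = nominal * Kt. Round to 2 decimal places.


Peak = 26.8 * 1.98 = 53.06 MPa

53.06


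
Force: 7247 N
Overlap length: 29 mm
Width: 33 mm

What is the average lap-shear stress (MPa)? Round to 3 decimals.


Average shear stress = F / (overlap * width)
= 7247 / (29 * 33)
= 7.573 MPa

7.573


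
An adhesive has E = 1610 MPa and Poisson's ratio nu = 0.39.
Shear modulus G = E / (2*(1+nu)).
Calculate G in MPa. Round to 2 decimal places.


G = 1610 / (2*(1+0.39))
= 1610 / 2.78
= 579.14 MPa

579.14


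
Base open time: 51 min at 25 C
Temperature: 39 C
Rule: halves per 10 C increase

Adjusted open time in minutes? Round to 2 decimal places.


Acceleration = 2^((39-25)/10) = 2.6390
Open time = 51 / 2.6390 = 19.33 min

19.33


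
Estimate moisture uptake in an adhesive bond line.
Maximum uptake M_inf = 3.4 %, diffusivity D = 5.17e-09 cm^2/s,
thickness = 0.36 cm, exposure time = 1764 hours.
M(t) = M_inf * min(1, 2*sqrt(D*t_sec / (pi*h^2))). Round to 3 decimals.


Convert time: 1764 h = 6350400 s
ratio = min(1, 2*sqrt(5.17e-09*6350400/(pi*0.36^2)))
= 0.567935
M(t) = 3.4 * 0.567935 = 1.931%

1.931


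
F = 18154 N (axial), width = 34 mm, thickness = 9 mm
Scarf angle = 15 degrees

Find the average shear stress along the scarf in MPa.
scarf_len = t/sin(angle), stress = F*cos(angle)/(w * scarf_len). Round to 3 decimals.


scarf_len = 9/sin(15 deg) = 34.7733
cos(15 deg) = 0.965926
stress = 18154*0.965926/(34*34.7733) = 14.832 MPa

14.832


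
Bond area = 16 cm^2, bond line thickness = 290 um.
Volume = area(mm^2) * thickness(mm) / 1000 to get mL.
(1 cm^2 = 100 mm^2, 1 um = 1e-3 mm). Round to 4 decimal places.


area_mm2 = 16 * 100 = 1600
blt_mm = 290 * 1e-3 = 0.29
vol_mm3 = 1600 * 0.29 = 464.0
vol_mL = 464.0 / 1000 = 0.4640 mL

0.4640


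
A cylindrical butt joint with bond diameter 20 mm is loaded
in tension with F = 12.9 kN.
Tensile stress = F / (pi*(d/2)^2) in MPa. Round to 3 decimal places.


Area = pi * (20/2)^2 = 314.1593 mm^2
Stress = 12.9*1000 / 314.1593
= 41.062 MPa

41.062


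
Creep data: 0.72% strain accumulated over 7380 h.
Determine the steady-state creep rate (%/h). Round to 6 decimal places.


Rate = 0.72 / 7380 = 0.000098 %/h

0.000098


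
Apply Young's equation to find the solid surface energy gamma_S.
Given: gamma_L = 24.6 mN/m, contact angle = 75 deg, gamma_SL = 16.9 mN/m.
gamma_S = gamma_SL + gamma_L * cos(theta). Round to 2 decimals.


theta_rad = 75 * pi/180 = 1.308997
gamma_S = 16.9 + 24.6 * cos(1.308997)
= 23.27 mN/m

23.27


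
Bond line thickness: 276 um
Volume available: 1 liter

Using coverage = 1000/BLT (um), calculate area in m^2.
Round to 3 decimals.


1 L = 1e6 mm^3, thickness = 276 um = 0.276 mm
Area = 1e6 / 0.276 mm^2 = (1e6 / 0.276) / 1e6 m^2 = 1000 / 276 m^2
= 3.623 m^2

3.623


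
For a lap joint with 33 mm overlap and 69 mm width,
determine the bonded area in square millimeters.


Area = 33 * 69 = 2277 mm^2

2277


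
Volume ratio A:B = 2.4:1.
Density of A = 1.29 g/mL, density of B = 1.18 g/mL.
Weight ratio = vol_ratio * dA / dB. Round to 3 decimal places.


Wt ratio = 2.4 * 1.29 / 1.18
= 2.624

2.624


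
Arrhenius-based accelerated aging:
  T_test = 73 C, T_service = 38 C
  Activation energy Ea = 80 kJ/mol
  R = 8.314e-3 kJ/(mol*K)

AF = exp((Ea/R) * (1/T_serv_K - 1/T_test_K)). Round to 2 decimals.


T_test_K = 346.15, T_serv_K = 311.15
AF = exp((80/8.314e-3) * (1/311.15 - 1/346.15))
= 22.80

22.80


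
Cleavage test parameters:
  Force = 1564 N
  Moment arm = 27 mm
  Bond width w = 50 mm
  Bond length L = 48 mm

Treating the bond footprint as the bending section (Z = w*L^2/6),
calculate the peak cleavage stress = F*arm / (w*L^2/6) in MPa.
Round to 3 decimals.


M = 1564 * 27 = 42228 N*mm
Z = 50 * 48^2 / 6 = 115200 / 6 mm^3
sigma = M / Z = 6 * 42228 / 115200 = 253368 / 115200
= 2.199 MPa

2.199


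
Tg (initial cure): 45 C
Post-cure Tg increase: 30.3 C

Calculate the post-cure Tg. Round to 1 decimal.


Post-cure Tg = 45 + 30.3 = 75.3 C

75.3


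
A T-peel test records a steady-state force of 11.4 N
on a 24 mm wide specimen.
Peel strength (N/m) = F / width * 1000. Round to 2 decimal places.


Peel strength = 11.4 / 24 * 1000
= 475.00 N/m

475.00


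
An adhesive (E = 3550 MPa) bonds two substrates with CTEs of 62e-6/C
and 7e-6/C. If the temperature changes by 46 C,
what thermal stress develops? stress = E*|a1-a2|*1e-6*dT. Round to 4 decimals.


Stress = 3550 * |62 - 7| * 1e-6 * 46
= 8.9815 MPa

8.9815


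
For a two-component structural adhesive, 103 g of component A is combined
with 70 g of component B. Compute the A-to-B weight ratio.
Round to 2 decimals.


Weight ratio A:B = 103 / 70
= 1.47

1.47


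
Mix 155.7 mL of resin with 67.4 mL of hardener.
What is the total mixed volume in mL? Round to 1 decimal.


Total = 155.7 + 67.4 = 223.1 mL

223.1


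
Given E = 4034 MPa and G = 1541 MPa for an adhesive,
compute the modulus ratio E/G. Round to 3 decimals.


E/G ratio = 4034 / 1541 = 2.618

2.618


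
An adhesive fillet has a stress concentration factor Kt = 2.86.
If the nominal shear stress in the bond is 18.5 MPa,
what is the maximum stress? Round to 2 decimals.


Max stress = 18.5 * 2.86 = 52.91 MPa

52.91


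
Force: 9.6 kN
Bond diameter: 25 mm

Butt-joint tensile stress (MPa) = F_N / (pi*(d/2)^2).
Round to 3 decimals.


F_N = 9.6 * 1000 = 9600.0 N
A = pi*(12.5)^2 = 490.8739 mm^2
stress = 9600.0 / 490.8739 = 19.557 MPa

19.557


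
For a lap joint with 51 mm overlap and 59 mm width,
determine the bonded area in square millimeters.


Area = 51 * 59 = 3009 mm^2

3009


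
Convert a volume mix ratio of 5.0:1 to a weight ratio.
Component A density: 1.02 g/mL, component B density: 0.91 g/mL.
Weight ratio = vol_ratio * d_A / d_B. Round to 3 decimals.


= 5.0 * 1.02 / 0.91 = 5.604

5.604


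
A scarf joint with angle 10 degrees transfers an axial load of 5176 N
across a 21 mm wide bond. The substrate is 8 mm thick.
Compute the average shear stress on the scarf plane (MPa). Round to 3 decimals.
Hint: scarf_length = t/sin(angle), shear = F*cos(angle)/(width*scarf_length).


scarf_length = 8 / sin(10 deg) = 46.0702 mm
cos(10 deg) = 0.984808
shear stress = 5176 * 0.984808 / (21 * 46.0702)
= 5.269 MPa

5.269


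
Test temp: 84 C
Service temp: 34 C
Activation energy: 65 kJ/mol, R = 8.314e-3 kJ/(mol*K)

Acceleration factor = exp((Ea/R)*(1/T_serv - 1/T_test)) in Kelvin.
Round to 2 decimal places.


AF = exp((65/0.008314)*(1/307.15 - 1/357.15))
= 35.29

35.29


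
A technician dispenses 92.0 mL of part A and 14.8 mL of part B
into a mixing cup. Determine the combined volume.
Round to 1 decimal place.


Combined volume = 92.0 + 14.8
= 106.8 mL

106.8


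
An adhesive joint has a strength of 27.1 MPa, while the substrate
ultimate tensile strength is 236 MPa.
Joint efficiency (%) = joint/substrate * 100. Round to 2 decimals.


Efficiency = 27.1 / 236 * 100
= 11.48%

11.48


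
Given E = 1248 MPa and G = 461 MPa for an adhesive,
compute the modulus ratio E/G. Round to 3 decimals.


E/G ratio = 1248 / 461 = 2.707

2.707


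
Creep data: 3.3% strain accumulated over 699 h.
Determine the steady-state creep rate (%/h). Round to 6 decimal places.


Rate = 3.3 / 699 = 0.004721 %/h

0.004721


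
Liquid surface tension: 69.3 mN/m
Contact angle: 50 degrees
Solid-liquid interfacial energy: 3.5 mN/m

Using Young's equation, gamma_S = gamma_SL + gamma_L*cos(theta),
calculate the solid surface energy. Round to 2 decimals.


gamma_S = 3.5 + 69.3 * cos(50)
= 48.05 mN/m

48.05


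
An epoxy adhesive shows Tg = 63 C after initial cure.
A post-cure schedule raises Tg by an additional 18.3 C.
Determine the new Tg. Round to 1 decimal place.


New Tg = 63 + 18.3
= 81.3 C

81.3


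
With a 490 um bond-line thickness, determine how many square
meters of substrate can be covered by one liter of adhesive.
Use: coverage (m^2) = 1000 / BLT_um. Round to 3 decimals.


Coverage = 1000 / 490 = 2.041 m^2

2.041


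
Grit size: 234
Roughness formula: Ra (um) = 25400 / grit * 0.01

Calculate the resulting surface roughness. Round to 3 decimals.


Ra = 25400 / 234 * 0.01
= 1.085 um

1.085


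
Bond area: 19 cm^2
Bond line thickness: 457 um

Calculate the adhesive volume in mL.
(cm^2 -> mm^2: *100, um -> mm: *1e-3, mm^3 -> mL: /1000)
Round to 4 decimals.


V = 19*100 * 457*1e-3 / 1000
= 0.8683 mL

0.8683


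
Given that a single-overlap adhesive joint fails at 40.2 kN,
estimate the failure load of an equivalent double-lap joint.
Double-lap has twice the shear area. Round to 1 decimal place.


Double-lap factor = 2
Expected load = 40.2 * 2 = 80.4 kN

80.4


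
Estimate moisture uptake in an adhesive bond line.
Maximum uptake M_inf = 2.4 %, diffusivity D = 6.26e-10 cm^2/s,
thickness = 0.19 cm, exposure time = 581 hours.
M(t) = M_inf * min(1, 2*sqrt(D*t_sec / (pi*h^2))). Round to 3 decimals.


Convert time: 581 h = 2091600 s
ratio = min(1, 2*sqrt(6.26e-10*2091600/(pi*0.19^2)))
= 0.214896
M(t) = 2.4 * 0.214896 = 0.516%

0.516


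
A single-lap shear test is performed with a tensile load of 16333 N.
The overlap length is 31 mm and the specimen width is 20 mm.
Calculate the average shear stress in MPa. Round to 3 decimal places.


Shear stress = F / (overlap * width)
= 16333 / (31 * 20)
= 16333 / 620
= 26.344 MPa

26.344


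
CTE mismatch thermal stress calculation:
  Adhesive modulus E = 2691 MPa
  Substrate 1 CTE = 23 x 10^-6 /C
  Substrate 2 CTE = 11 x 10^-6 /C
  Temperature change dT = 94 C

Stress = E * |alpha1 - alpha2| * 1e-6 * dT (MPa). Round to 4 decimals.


delta_alpha = |23 - 11| = 12 x 10^-6/C
Stress = 2691 * 12e-6 * 94
= 3.0354 MPa

3.0354


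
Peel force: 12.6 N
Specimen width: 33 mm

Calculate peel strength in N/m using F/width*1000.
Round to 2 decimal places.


Peel strength = 12.6 / 33 * 1000 = 381.82 N/m

381.82


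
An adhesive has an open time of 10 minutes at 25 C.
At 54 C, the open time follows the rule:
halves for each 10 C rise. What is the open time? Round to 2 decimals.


Factor = 2^((54-25)/10) = 7.4643
Open time = 10 / 7.4643 = 1.34 min

1.34


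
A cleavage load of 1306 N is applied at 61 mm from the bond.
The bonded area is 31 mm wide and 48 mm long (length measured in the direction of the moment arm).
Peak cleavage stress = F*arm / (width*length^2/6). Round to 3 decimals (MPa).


Moment = 1306 * 61 = 79666 N*mm
Section modulus = 31 * 2304 / 6 = 71424 / 6 mm^3
Stress = 79666 / (71424 / 6) = 477996 / 71424
= 6.692 MPa

6.692


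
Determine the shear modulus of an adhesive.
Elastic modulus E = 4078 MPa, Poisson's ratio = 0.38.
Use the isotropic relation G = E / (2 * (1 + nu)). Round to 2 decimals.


G = 4078 / (2*(1+0.38)) = 4078 / 2.76
= 1477.54 MPa

1477.54


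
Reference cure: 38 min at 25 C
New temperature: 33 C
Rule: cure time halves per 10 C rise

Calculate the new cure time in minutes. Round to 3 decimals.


factor = 2^((33-25)/10) = 1.7411
t_new = 38 / 1.7411 = 21.825 min

21.825


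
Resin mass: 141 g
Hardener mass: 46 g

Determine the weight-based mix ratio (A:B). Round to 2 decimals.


Ratio = 141 / 46 = 3.07

3.07


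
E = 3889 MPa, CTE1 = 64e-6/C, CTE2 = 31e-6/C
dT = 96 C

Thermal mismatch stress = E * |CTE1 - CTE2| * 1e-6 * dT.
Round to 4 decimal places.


= 3889 * 33e-6 * 96
= 12.3204 MPa

12.3204


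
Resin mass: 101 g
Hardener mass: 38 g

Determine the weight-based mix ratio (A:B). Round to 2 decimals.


Ratio = 101 / 38 = 2.66

2.66


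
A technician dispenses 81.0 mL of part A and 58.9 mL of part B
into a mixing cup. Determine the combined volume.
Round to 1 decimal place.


Combined volume = 81.0 + 58.9
= 139.9 mL

139.9


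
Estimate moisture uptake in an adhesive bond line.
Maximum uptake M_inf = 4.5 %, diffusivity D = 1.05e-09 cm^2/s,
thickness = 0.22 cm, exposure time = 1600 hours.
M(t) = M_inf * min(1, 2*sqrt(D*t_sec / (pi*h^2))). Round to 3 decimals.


Convert time: 1600 h = 5760000 s
ratio = min(1, 2*sqrt(1.05e-09*5760000/(pi*0.22^2)))
= 0.398876
M(t) = 4.5 * 0.398876 = 1.795%

1.795


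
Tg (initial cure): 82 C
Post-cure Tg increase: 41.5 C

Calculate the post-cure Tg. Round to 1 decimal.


Post-cure Tg = 82 + 41.5 = 123.5 C

123.5


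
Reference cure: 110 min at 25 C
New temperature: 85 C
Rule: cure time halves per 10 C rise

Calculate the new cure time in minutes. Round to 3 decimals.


factor = 2^((85-25)/10) = 64.0000
t_new = 110 / 64.0000 = 1.719 min

1.719


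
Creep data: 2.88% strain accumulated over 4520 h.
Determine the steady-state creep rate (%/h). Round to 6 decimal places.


Rate = 2.88 / 4520 = 0.000637 %/h

0.000637


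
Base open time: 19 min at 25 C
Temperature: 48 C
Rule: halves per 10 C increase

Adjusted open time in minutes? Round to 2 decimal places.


Acceleration = 2^((48-25)/10) = 4.9246
Open time = 19 / 4.9246 = 3.86 min

3.86


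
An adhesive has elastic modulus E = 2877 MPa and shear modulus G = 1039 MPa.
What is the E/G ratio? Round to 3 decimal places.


E/G = 2877 / 1039 = 2.769

2.769


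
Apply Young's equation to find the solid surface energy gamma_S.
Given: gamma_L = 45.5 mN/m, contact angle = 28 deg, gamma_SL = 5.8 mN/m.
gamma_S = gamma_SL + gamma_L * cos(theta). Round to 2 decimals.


theta_rad = 28 * pi/180 = 0.488692
gamma_S = 5.8 + 45.5 * cos(0.488692)
= 45.97 mN/m

45.97


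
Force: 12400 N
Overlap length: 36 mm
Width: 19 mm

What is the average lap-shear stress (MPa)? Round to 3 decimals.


Average shear stress = F / (overlap * width)
= 12400 / (36 * 19)
= 18.129 MPa

18.129


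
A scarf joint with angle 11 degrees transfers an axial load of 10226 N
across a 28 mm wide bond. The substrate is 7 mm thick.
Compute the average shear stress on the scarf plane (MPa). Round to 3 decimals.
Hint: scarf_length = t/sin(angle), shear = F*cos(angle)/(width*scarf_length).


scarf_length = 7 / sin(11 deg) = 36.6859 mm
cos(11 deg) = 0.981627
shear stress = 10226 * 0.981627 / (28 * 36.6859)
= 9.772 MPa

9.772


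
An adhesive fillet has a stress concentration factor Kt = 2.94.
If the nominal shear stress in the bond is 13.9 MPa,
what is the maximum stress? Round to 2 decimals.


Max stress = 13.9 * 2.94 = 40.87 MPa

40.87


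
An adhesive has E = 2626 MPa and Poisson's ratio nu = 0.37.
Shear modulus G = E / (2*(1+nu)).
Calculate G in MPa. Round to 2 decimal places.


G = 2626 / (2*(1+0.37))
= 2626 / 2.74
= 958.39 MPa

958.39


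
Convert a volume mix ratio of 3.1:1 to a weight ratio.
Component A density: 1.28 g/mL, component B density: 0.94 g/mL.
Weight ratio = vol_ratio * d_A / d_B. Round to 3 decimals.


= 3.1 * 1.28 / 0.94 = 4.221

4.221


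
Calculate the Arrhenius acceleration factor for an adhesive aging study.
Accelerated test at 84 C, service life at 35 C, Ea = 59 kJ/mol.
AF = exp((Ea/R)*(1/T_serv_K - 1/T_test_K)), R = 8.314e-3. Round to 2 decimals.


T_test = 357.15 K, T_serv = 308.15 K
Ea/R = 59 / 0.008314 = 7096.46
AF = exp(7096.46 * (1/308.15 - 1/357.15))
= 23.56

23.56


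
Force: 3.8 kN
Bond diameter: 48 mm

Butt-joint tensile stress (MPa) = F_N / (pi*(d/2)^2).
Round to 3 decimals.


F_N = 3.8 * 1000 = 3800.0 N
A = pi*(24.0)^2 = 1809.5574 mm^2
stress = 3800.0 / 1809.5574 = 2.100 MPa

2.100


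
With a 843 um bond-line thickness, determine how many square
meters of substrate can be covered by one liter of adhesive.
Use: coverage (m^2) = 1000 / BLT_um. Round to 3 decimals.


Coverage = 1000 / 843 = 1.186 m^2

1.186


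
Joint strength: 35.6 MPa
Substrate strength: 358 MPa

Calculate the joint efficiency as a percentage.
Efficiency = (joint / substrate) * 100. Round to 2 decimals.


Efficiency = (35.6 / 358) * 100 = 9.94%

9.94


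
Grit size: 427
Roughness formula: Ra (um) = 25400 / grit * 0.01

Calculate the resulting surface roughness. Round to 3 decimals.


Ra = 25400 / 427 * 0.01
= 0.595 um

0.595


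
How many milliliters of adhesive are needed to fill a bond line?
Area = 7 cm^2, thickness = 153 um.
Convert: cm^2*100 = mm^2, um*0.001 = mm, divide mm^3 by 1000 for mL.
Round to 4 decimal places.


= (7 * 100) * (153 * 0.001) / 1000
= 0.1071 mL

0.1071


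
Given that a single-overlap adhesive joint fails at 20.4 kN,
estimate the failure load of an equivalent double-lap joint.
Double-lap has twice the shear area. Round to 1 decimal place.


Double-lap factor = 2
Expected load = 20.4 * 2 = 40.8 kN

40.8


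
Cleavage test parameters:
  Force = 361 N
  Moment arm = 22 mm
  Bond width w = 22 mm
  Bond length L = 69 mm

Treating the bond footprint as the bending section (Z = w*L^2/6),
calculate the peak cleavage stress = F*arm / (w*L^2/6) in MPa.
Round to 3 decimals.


M = 361 * 22 = 7942 N*mm
Z = 22 * 69^2 / 6 = 104742 / 6 mm^3
sigma = M / Z = 6 * 7942 / 104742 = 47652 / 104742
= 0.455 MPa

0.455


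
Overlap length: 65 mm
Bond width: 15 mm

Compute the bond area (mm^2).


Bond area = 65 * 15 = 975 mm^2

975


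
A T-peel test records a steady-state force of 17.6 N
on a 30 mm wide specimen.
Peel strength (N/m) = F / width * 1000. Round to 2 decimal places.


Peel strength = 17.6 / 30 * 1000
= 586.67 N/m

586.67


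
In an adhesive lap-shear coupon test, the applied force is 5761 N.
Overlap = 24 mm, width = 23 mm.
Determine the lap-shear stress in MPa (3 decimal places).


stress = F / (overlap * width)
= 5761 / (24 * 23)
= 10.437 MPa

10.437


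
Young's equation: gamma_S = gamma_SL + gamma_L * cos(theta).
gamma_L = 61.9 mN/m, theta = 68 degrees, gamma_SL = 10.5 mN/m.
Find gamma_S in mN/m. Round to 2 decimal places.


cos(68 deg) = 0.374607
gamma_S = 10.5 + 61.9 * 0.374607
= 33.69 mN/m

33.69


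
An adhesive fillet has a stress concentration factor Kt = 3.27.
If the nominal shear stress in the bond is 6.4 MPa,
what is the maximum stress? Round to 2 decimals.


Max stress = 6.4 * 3.27 = 20.93 MPa

20.93


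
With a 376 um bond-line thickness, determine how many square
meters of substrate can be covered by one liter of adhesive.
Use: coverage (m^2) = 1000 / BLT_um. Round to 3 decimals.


Coverage = 1000 / 376 = 2.660 m^2

2.660


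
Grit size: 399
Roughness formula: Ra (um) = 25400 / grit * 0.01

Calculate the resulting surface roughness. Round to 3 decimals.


Ra = 25400 / 399 * 0.01
= 0.637 um

0.637


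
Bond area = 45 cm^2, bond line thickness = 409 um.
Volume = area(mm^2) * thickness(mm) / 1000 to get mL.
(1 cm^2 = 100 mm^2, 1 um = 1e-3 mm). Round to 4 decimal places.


area_mm2 = 45 * 100 = 4500
blt_mm = 409 * 1e-3 = 0.409
vol_mm3 = 4500 * 0.409 = 1840.5
vol_mL = 1840.5 / 1000 = 1.8405 mL

1.8405
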